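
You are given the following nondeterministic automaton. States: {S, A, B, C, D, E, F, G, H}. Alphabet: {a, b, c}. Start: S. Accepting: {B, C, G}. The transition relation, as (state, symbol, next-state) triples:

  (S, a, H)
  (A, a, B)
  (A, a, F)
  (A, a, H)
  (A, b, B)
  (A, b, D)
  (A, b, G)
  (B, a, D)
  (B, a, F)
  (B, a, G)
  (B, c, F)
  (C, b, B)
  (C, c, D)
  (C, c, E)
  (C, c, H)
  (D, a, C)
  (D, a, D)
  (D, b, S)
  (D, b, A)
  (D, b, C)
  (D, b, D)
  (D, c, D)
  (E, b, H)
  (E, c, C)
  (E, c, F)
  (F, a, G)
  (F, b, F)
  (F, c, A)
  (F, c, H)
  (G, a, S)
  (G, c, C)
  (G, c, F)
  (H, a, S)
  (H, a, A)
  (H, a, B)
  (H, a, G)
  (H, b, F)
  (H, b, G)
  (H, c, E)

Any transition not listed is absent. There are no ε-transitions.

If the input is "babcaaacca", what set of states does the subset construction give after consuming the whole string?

∅

Start in {S}.
Read 'b': {S} → ∅.
The set is empty and remains empty for the remaining 9 symbols.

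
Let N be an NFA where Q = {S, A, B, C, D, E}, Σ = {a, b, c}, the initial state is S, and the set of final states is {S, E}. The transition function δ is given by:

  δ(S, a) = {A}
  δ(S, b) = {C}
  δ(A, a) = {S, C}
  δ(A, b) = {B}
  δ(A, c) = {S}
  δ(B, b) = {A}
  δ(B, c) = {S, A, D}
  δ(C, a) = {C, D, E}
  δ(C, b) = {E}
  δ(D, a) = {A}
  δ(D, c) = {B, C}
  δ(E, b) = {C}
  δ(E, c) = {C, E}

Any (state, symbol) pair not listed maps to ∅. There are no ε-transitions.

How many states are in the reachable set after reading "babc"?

2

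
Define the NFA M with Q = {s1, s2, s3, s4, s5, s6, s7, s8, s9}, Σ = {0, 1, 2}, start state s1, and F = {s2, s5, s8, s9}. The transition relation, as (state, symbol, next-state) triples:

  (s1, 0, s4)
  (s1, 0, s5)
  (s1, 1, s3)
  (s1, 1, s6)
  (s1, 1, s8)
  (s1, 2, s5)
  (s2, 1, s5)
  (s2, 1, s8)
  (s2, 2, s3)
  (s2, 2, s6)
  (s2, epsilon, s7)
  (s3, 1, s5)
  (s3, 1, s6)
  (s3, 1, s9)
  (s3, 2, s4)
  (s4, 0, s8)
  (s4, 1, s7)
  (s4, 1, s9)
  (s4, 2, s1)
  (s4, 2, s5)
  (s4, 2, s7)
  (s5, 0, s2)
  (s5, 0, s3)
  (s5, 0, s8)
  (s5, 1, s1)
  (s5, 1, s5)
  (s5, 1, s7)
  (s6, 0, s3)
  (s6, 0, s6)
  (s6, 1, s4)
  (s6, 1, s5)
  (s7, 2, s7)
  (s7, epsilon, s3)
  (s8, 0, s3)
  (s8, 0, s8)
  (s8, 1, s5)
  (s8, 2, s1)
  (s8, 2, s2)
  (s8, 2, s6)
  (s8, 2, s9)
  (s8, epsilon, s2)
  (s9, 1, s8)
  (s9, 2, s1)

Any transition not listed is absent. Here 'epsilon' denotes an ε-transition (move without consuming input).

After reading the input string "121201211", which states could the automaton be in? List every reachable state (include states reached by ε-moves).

Start in {s1}.
Read '1': {s1} → {s2, s3, s6, s7, s8}.
Read '2': {s2, s3, s6, s7, s8} → {s1, s2, s3, s4, s6, s7, s9}.
Read '1': {s1, s2, s3, s4, s6, s7, s9} → {s2, s3, s4, s5, s6, s7, s8, s9}.
Read '2': {s2, s3, s4, s5, s6, s7, s8, s9} → {s1, s2, s3, s4, s5, s6, s7, s9}.
Read '0': {s1, s2, s3, s4, s5, s6, s7, s9} → {s2, s3, s4, s5, s6, s7, s8}.
Read '1': {s2, s3, s4, s5, s6, s7, s8} → {s1, s2, s3, s4, s5, s6, s7, s8, s9}.
Read '2': {s1, s2, s3, s4, s5, s6, s7, s8, s9} → {s1, s2, s3, s4, s5, s6, s7, s9}.
Read '1': {s1, s2, s3, s4, s5, s6, s7, s9} → {s1, s2, s3, s4, s5, s6, s7, s8, s9}.
Read '1': {s1, s2, s3, s4, s5, s6, s7, s8, s9} → {s1, s2, s3, s4, s5, s6, s7, s8, s9}.

{s1, s2, s3, s4, s5, s6, s7, s8, s9}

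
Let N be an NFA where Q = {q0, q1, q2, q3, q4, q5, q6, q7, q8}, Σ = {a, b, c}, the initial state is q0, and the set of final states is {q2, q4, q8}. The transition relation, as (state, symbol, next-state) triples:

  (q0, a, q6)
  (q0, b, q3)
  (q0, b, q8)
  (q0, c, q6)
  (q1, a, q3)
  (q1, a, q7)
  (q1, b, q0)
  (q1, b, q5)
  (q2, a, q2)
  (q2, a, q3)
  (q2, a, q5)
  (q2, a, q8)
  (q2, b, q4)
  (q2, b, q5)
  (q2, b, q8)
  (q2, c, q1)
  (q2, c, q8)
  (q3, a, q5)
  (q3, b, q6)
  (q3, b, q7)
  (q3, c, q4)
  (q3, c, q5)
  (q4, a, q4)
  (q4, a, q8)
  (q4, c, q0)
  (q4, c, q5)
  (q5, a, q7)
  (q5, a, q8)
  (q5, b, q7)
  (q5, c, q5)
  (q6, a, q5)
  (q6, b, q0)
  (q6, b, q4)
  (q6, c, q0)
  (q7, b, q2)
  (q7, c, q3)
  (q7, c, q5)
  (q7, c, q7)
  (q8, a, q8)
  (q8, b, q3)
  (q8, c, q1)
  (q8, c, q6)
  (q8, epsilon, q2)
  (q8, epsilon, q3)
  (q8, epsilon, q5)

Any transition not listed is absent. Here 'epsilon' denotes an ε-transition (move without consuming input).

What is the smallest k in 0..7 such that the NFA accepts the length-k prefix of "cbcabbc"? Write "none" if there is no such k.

Start in {q0}.
Read 'c': {q0} → {q6}.
Read 'b': {q6} → {q0, q4}.
None of the earlier sets intersect F, but {q0, q4} does.

2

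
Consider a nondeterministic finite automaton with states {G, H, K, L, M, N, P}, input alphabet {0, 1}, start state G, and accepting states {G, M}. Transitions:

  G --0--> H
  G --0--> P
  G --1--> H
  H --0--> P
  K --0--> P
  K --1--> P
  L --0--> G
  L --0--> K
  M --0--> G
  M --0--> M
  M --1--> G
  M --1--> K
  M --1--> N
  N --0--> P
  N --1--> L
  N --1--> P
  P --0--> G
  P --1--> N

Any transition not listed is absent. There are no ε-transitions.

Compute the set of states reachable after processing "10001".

Start in {G}.
Read '1': {G} → {H}.
Read '0': {H} → {P}.
Read '0': {P} → {G}.
Read '0': {G} → {H, P}.
Read '1': {H, P} → {N}.

{N}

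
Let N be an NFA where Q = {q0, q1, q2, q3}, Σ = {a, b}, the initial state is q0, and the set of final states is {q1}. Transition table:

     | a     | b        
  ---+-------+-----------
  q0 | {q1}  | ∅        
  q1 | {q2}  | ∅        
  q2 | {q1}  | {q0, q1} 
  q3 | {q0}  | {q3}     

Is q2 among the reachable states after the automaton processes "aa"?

Yes

Start in {q0}.
Read 'a': {q0} → {q1}.
Read 'a': {q1} → {q2}.
State q2 is in {q2}.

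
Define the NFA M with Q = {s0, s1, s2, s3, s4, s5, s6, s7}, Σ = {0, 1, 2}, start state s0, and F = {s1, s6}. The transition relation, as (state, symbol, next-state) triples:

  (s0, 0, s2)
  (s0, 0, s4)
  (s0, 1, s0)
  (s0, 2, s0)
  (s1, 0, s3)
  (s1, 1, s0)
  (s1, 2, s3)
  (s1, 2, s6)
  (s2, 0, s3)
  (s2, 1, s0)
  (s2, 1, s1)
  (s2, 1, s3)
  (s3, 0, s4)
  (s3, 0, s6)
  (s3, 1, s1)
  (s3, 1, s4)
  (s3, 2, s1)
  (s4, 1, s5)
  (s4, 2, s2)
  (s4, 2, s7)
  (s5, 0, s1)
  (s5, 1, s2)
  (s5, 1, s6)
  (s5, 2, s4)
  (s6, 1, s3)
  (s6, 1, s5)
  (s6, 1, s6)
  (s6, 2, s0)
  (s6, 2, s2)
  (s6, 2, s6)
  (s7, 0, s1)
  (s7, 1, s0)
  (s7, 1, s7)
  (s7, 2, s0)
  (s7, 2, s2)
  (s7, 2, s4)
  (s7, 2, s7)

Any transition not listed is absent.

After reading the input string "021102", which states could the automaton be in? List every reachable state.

Start in {s0}.
Read '0': {s0} → {s2, s4}.
Read '2': {s2, s4} → {s2, s7}.
Read '1': {s2, s7} → {s0, s1, s3, s7}.
Read '1': {s0, s1, s3, s7} → {s0, s1, s4, s7}.
Read '0': {s0, s1, s4, s7} → {s1, s2, s3, s4}.
Read '2': {s1, s2, s3, s4} → {s1, s2, s3, s6, s7}.

{s1, s2, s3, s6, s7}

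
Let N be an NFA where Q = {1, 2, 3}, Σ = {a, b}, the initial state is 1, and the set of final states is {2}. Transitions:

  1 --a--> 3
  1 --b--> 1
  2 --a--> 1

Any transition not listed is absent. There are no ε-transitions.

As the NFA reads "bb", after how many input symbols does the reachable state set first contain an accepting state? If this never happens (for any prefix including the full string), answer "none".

none

Start in {1}.
Read 'b': 1→{1}; now {1}.
Read 'b': 1→{1}; now {1}.
No reachable set along the way intersects F.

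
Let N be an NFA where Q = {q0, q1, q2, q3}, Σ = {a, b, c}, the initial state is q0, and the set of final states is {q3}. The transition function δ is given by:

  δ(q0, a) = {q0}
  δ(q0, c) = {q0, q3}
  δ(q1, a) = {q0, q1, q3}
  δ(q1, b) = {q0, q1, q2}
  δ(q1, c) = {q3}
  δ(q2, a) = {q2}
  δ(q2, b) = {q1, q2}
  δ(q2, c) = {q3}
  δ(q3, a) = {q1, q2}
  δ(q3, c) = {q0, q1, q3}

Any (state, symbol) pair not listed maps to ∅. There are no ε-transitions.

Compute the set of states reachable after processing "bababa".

Start in {q0}.
Read 'b': q0→∅; now ∅.
The set is empty and remains empty for the remaining 5 symbols.

∅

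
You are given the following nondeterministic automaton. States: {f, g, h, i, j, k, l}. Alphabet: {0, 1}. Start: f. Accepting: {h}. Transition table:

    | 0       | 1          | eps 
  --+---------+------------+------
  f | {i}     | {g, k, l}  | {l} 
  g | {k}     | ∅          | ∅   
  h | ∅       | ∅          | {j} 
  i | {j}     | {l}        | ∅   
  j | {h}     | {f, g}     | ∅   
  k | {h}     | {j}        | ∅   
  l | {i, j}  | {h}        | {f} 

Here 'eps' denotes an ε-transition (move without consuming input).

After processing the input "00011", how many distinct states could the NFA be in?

6

Start: ε-closure({f}) = {f, l}.
Read '0': f→{i}, l→{i, j}; now {i, j}.
Read '0': i→{j}, j→{h}; now {h, j}.
Read '0': h→∅, j→{h}; union {h}; ε-closure = {h, j}.
Read '1': h→∅, j→{f, g}; union {f, g}; ε-closure = {f, g, l}.
Read '1': f→{g, k, l}, g→∅, l→{h}; union {g, h, k, l}; ε-closure = {f, g, h, j, k, l}.
That set has 6 states.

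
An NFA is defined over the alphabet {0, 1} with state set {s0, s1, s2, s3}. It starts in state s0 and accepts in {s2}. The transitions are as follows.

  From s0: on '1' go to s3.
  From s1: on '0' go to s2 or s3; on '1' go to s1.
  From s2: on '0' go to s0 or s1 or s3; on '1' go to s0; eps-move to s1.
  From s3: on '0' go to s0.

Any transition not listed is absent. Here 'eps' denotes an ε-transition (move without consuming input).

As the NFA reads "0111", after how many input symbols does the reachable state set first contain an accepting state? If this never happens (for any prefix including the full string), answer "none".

Start in {s0}.
Read '0': {s0} → ∅.
The set is empty and remains empty for the remaining 3 symbols.
No reachable set along the way intersects F.

none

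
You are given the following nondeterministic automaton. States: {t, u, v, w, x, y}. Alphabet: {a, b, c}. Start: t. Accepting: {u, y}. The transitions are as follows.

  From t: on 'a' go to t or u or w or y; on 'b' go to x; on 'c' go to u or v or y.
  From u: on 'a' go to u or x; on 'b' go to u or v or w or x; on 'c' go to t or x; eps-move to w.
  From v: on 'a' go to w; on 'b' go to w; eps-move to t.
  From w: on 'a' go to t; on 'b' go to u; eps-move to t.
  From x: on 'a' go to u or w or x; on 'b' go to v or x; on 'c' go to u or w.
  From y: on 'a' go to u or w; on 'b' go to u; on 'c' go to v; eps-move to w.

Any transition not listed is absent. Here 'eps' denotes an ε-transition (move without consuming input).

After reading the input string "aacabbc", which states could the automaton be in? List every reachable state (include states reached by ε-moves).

{t, u, v, w, x, y}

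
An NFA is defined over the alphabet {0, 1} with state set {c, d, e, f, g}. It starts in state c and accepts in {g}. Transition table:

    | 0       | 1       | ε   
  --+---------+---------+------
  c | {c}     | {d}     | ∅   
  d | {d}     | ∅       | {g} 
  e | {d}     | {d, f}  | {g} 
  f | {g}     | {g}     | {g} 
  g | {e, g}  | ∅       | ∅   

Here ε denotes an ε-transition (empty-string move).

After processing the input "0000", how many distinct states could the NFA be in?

Start in {c}.
Read '0': c→{c}; now {c}.
Read '0': c→{c}; now {c}.
Read '0': c→{c}; now {c}.
Read '0': c→{c}; now {c}.
That set has 1 state.

1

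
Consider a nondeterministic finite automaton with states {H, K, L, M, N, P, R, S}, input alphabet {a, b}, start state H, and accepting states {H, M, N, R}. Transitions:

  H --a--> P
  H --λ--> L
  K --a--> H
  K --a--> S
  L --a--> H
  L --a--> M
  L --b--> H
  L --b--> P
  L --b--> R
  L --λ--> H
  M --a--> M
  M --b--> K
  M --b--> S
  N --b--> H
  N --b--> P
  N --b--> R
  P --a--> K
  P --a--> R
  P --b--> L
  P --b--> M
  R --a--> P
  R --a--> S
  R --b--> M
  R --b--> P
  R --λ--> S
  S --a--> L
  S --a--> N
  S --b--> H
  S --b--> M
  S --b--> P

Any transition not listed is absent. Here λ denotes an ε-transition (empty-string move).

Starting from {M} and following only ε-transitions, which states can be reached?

Begin with {M}.
No ε-moves leave this set, so the closure equals the set itself.

{M}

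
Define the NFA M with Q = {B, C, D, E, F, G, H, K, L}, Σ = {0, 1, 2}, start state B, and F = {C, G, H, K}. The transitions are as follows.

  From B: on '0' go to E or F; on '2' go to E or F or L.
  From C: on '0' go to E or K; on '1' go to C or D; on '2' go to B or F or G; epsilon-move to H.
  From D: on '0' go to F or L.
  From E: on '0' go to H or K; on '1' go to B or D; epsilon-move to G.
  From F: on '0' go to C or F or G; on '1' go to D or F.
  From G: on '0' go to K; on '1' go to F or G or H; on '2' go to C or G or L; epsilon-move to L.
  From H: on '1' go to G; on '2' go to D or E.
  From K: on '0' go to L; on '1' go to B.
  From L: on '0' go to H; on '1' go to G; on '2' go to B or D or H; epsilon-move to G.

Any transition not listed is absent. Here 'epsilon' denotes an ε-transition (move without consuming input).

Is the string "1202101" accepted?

Start in {B}.
Read '1': {B} → ∅.
The set is empty and remains empty for the remaining 6 symbols.
The final set ∅ contains no accepting state.

No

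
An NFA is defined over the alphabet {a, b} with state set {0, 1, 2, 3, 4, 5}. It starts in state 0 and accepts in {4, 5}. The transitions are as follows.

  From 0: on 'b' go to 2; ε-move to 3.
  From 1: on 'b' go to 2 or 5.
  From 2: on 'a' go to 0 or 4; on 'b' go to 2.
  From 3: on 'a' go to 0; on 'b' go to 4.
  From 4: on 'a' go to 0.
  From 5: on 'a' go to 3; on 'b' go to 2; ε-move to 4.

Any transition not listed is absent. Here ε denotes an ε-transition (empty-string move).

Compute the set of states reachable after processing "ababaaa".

Start: ε-closure({0}) = {0, 3}.
Read 'a': 0→∅, 3→{0}; union {0}; ε-closure = {0, 3}.
Read 'b': 0→{2}, 3→{4}; now {2, 4}.
Read 'a': 2→{0, 4}, 4→{0}; union {0, 4}; ε-closure = {0, 3, 4}.
Read 'b': 0→{2}, 3→{4}, 4→∅; now {2, 4}.
Read 'a': 2→{0, 4}, 4→{0}; union {0, 4}; ε-closure = {0, 3, 4}.
Read 'a': 0→∅, 3→{0}, 4→{0}; union {0}; ε-closure = {0, 3}.
Read 'a': 0→∅, 3→{0}; union {0}; ε-closure = {0, 3}.

{0, 3}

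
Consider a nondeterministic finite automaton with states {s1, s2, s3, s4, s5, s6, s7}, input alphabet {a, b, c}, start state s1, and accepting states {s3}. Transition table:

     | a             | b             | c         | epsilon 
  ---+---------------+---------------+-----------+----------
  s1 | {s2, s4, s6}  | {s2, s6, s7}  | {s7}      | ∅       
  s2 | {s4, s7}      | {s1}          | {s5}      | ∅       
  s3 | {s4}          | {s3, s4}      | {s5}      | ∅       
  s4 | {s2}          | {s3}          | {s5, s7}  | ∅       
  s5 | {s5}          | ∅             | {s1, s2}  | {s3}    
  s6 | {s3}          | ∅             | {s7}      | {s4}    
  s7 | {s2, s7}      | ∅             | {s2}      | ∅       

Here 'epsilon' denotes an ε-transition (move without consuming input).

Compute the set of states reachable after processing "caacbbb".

Start in {s1}.
Read 'c': s1→{s7}; now {s7}.
Read 'a': s7→{s2, s7}; now {s2, s7}.
Read 'a': s2→{s4, s7}, s7→{s2, s7}; now {s2, s4, s7}.
Read 'c': s2→{s5}, s4→{s5, s7}, s7→{s2}; union {s2, s5, s7}; ε-closure = {s2, s3, s5, s7}.
Read 'b': s2→{s1}, s3→{s3, s4}, s5→∅, s7→∅; now {s1, s3, s4}.
Read 'b': s1→{s2, s6, s7}, s3→{s3, s4}, s4→{s3}; now {s2, s3, s4, s6, s7}.
Read 'b': s2→{s1}, s3→{s3, s4}, s4→{s3}, s6→∅, s7→∅; now {s1, s3, s4}.

{s1, s3, s4}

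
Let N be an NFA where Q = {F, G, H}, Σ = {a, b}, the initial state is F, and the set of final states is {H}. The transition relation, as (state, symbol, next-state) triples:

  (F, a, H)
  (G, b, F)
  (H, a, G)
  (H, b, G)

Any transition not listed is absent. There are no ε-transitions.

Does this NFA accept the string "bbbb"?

No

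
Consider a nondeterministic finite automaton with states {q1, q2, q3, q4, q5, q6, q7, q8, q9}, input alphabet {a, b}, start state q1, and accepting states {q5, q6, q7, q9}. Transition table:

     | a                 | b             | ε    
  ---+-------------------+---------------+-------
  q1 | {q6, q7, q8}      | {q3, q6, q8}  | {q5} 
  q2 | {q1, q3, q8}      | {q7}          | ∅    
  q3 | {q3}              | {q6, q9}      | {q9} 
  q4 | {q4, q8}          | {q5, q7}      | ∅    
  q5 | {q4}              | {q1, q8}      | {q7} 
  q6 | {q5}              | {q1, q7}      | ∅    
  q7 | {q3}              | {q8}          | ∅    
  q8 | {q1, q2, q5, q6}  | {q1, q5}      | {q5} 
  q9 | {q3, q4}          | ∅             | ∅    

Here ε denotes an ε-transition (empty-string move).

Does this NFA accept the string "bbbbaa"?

Start: ε-closure({q1}) = {q1, q5, q7}.
Read 'b': {q1, q5, q7} → {q1, q3, q5, q6, q7, q8, q9}.
Read 'b': {q1, q3, q5, q6, q7, q8, q9} → {q1, q3, q5, q6, q7, q8, q9}.
Read 'b': {q1, q3, q5, q6, q7, q8, q9} → {q1, q3, q5, q6, q7, q8, q9}.
Read 'b': {q1, q3, q5, q6, q7, q8, q9} → {q1, q3, q5, q6, q7, q8, q9}.
Read 'a': {q1, q3, q5, q6, q7, q8, q9} → {q1, q2, q3, q4, q5, q6, q7, q8, q9}.
Read 'a': {q1, q2, q3, q4, q5, q6, q7, q8, q9} → {q1, q2, q3, q4, q5, q6, q7, q8, q9}.
The final set {q1, q2, q3, q4, q5, q6, q7, q8, q9} contains the accepting states q5, q6, q7, q9.

Yes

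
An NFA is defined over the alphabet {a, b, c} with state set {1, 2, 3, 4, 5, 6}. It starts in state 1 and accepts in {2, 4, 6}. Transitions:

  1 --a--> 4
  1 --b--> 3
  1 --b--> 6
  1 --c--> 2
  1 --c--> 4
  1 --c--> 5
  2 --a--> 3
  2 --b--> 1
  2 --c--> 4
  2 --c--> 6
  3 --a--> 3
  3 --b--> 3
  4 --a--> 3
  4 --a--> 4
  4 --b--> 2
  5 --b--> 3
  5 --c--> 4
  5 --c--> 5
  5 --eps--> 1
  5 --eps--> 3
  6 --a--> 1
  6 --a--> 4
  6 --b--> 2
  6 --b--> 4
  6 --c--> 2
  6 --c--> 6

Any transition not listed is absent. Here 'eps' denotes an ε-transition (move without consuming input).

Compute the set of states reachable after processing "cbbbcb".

Start in {1}.
Read 'c': 1→{2, 4, 5}; union {2, 4, 5}; ε-closure = {1, 2, 3, 4, 5}.
Read 'b': 1→{3, 6}, 2→{1}, 3→{3}, 4→{2}, 5→{3}; now {1, 2, 3, 6}.
Read 'b': 1→{3, 6}, 2→{1}, 3→{3}, 6→{2, 4}; now {1, 2, 3, 4, 6}.
Read 'b': 1→{3, 6}, 2→{1}, 3→{3}, 4→{2}, 6→{2, 4}; now {1, 2, 3, 4, 6}.
Read 'c': 1→{2, 4, 5}, 2→{4, 6}, 3→∅, 4→∅, 6→{2, 6}; union {2, 4, 5, 6}; ε-closure = {1, 2, 3, 4, 5, 6}.
Read 'b': 1→{3, 6}, 2→{1}, 3→{3}, 4→{2}, 5→{3}, 6→{2, 4}; now {1, 2, 3, 4, 6}.

{1, 2, 3, 4, 6}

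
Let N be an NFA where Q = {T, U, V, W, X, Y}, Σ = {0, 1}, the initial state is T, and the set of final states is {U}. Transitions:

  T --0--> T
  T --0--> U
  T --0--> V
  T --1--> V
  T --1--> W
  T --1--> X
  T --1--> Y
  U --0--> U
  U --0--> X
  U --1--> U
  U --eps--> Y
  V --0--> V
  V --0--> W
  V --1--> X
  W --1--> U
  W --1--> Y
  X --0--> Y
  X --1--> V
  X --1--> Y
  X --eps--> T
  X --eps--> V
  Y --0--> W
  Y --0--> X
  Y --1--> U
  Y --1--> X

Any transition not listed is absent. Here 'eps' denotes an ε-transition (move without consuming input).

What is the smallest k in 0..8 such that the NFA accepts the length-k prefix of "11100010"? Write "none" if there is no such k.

2

Start in {T}.
Read '1': T→{V, W, X, Y}; union {V, W, X, Y}; ε-closure = {T, V, W, X, Y}.
Read '1': T→{V, W, X, Y}, V→{X}, W→{U, Y}, X→{V, Y}, Y→{U, X}; union {U, V, W, X, Y}; ε-closure = {T, U, V, W, X, Y}.
None of the earlier sets intersect F, but {T, U, V, W, X, Y} does.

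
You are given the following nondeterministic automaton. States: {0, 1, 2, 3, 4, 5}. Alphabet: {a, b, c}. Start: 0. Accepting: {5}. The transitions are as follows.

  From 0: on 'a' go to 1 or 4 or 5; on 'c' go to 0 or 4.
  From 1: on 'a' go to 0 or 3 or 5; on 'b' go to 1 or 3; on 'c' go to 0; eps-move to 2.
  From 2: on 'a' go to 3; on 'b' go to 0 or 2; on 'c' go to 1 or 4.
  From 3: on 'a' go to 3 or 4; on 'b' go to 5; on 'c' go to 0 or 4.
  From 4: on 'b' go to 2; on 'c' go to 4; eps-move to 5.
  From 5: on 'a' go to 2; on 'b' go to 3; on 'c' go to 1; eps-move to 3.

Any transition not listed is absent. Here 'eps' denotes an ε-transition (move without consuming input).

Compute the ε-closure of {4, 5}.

{3, 4, 5}

Begin with {4, 5}.
ε-move 5 → 3; add 3.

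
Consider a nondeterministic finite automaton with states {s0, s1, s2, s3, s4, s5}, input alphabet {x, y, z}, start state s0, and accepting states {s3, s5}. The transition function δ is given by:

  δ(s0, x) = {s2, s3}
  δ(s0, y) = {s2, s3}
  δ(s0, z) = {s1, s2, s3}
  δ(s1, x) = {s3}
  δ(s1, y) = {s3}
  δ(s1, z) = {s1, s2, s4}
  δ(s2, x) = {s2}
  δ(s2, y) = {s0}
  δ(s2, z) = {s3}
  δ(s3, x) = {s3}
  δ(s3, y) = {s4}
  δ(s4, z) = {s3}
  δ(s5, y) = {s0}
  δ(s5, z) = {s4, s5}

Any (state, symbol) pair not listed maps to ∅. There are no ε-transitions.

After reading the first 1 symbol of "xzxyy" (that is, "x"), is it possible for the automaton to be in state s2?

Start in {s0}.
Read 'x': {s0} → {s2, s3}.
State s2 is in {s2, s3}.

Yes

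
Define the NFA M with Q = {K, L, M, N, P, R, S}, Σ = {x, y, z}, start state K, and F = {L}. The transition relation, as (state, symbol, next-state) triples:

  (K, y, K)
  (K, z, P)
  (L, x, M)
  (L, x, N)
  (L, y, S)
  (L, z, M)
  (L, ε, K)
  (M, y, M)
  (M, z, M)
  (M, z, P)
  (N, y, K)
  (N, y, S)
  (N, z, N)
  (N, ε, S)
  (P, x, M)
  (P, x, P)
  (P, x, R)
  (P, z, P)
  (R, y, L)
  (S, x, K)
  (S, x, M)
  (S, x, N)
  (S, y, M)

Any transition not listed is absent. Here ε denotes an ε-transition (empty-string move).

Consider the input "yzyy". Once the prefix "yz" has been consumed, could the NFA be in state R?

Start in {K}.
Read 'y': K→{K}; now {K}.
Read 'z': K→{P}; now {P}.
State R is not in {P}.

No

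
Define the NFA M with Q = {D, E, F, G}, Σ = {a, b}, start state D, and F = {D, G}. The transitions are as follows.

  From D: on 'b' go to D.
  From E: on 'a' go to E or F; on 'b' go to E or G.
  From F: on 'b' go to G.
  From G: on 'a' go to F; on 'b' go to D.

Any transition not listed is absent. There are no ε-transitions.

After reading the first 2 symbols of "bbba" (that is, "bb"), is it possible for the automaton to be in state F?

Start in {D}.
Read 'b': {D} → {D}.
Read 'b': {D} → {D}.
State F is not in {D}.

No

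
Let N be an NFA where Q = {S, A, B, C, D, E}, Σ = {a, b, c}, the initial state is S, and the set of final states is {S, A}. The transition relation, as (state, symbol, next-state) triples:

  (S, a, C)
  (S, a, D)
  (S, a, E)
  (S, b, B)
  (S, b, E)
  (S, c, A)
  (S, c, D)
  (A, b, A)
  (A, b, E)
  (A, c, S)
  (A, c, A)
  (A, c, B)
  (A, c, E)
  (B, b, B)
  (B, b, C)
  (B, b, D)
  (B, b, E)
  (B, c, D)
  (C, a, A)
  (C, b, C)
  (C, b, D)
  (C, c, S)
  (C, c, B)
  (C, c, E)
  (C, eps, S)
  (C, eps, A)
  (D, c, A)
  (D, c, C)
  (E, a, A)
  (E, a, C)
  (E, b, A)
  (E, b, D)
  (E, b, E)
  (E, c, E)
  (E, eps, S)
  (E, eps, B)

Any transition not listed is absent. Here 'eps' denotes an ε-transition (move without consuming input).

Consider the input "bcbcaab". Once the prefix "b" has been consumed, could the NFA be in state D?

Start in {S}.
Read 'b': S→{B, E}; union {B, E}; ε-closure = {S, B, E}.
State D is not in {S, B, E}.

No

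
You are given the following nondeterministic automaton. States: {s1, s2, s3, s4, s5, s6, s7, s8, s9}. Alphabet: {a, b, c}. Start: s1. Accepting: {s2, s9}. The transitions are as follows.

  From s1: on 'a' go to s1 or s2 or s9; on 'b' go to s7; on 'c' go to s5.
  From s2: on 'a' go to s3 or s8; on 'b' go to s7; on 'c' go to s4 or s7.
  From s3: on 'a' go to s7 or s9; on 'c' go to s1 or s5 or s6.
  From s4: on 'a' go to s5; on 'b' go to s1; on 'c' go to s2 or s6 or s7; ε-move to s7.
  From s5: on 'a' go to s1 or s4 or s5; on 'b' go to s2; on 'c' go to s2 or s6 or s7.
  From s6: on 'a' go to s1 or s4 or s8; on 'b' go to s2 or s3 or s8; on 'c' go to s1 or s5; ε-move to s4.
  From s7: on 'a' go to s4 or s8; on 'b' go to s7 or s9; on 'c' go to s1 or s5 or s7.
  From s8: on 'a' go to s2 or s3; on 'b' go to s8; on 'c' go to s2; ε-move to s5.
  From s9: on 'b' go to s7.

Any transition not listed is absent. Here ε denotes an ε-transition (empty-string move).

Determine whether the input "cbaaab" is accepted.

Yes

Start in {s1}.
Read 'c': s1→{s5}; now {s5}.
Read 'b': s5→{s2}; now {s2}.
Read 'a': s2→{s3, s8}; union {s3, s8}; ε-closure = {s3, s5, s8}.
Read 'a': s3→{s7, s9}, s5→{s1, s4, s5}, s8→{s2, s3}; now {s1, s2, s3, s4, s5, s7, s9}.
Read 'a': s1→{s1, s2, s9}, s2→{s3, s8}, s3→{s7, s9}, s4→{s5}, s5→{s1, s4, s5}, s7→{s4, s8}, s9→∅; now {s1, s2, s3, s4, s5, s7, s8, s9}.
Read 'b': s1→{s7}, s2→{s7}, s3→∅, s4→{s1}, s5→{s2}, s7→{s7, s9}, s8→{s8}, s9→{s7}; union {s1, s2, s7, s8, s9}; ε-closure = {s1, s2, s5, s7, s8, s9}.
The final set {s1, s2, s5, s7, s8, s9} contains the accepting states s2, s9.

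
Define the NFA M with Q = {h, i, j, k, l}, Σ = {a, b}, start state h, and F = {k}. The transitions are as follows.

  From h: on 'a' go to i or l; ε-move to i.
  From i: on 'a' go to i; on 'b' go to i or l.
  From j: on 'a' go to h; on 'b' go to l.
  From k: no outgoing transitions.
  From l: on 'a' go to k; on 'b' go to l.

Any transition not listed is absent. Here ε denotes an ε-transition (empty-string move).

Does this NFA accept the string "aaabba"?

Start: ε-closure({h}) = {h, i}.
Read 'a': h→{i, l}, i→{i}; now {i, l}.
Read 'a': i→{i}, l→{k}; now {i, k}.
Read 'a': i→{i}, k→∅; now {i}.
Read 'b': i→{i, l}; now {i, l}.
Read 'b': i→{i, l}, l→{l}; now {i, l}.
Read 'a': i→{i}, l→{k}; now {i, k}.
The final set {i, k} contains the accepting state k.

Yes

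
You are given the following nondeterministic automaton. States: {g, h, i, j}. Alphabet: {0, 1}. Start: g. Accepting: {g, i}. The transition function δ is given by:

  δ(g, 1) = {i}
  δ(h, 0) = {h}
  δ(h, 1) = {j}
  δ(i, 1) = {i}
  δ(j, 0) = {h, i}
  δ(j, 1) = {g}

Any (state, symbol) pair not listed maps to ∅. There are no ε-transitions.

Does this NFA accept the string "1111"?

Start in {g}.
Read '1': g→{i}; now {i}.
Read '1': i→{i}; now {i}.
Read '1': i→{i}; now {i}.
Read '1': i→{i}; now {i}.
The final set {i} contains the accepting state i.

Yes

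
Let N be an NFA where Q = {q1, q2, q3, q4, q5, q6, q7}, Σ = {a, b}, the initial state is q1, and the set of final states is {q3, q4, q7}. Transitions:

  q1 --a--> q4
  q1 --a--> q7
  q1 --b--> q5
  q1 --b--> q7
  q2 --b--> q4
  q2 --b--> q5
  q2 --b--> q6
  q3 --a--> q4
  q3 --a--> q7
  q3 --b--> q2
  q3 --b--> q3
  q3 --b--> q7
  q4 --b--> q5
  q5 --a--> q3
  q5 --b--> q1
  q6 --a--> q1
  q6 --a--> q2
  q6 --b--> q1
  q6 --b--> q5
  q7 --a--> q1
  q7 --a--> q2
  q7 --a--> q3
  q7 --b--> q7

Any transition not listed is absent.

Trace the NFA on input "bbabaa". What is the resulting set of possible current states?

Start in {q1}.
Read 'b': q1→{q5, q7}; now {q5, q7}.
Read 'b': q5→{q1}, q7→{q7}; now {q1, q7}.
Read 'a': q1→{q4, q7}, q7→{q1, q2, q3}; now {q1, q2, q3, q4, q7}.
Read 'b': q1→{q5, q7}, q2→{q4, q5, q6}, q3→{q2, q3, q7}, q4→{q5}, q7→{q7}; now {q2, q3, q4, q5, q6, q7}.
Read 'a': q2→∅, q3→{q4, q7}, q4→∅, q5→{q3}, q6→{q1, q2}, q7→{q1, q2, q3}; now {q1, q2, q3, q4, q7}.
Read 'a': q1→{q4, q7}, q2→∅, q3→{q4, q7}, q4→∅, q7→{q1, q2, q3}; now {q1, q2, q3, q4, q7}.

{q1, q2, q3, q4, q7}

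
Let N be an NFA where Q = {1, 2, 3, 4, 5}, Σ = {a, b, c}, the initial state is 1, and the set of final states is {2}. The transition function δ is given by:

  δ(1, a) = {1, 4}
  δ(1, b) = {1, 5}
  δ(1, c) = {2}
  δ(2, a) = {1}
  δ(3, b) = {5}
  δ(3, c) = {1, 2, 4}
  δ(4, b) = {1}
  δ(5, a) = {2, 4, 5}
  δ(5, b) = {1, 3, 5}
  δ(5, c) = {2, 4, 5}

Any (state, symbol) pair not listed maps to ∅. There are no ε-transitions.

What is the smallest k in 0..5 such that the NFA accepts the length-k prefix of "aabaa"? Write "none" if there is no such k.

4

Start in {1}.
Read 'a': 1→{1, 4}; now {1, 4}.
Read 'a': 1→{1, 4}, 4→∅; now {1, 4}.
Read 'b': 1→{1, 5}, 4→{1}; now {1, 5}.
Read 'a': 1→{1, 4}, 5→{2, 4, 5}; now {1, 2, 4, 5}.
None of the earlier sets intersect F, but {1, 2, 4, 5} does.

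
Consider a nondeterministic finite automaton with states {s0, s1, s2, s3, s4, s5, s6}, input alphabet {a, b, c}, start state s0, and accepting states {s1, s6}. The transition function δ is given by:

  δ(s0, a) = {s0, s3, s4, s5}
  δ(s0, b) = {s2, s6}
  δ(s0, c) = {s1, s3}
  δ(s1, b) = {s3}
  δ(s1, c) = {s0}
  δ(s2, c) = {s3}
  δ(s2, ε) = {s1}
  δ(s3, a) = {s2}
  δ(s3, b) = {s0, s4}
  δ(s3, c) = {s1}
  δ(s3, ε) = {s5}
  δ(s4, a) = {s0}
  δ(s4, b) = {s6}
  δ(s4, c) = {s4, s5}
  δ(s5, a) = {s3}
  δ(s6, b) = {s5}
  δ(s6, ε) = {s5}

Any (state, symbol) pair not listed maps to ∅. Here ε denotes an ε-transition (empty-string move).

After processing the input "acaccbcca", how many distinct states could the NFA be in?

Start in {s0}.
Read 'a': {s0} → {s0, s3, s4, s5}.
Read 'c': {s0, s3, s4, s5} → {s1, s3, s4, s5}.
Read 'a': {s1, s3, s4, s5} → {s0, s1, s2, s3, s5}.
Read 'c': {s0, s1, s2, s3, s5} → {s0, s1, s3, s5}.
Read 'c': {s0, s1, s3, s5} → {s0, s1, s3, s5}.
Read 'b': {s0, s1, s3, s5} → {s0, s1, s2, s3, s4, s5, s6}.
Read 'c': {s0, s1, s2, s3, s4, s5, s6} → {s0, s1, s3, s4, s5}.
Read 'c': {s0, s1, s3, s4, s5} → {s0, s1, s3, s4, s5}.
Read 'a': {s0, s1, s3, s4, s5} → {s0, s1, s2, s3, s4, s5}.
That set has 6 states.

6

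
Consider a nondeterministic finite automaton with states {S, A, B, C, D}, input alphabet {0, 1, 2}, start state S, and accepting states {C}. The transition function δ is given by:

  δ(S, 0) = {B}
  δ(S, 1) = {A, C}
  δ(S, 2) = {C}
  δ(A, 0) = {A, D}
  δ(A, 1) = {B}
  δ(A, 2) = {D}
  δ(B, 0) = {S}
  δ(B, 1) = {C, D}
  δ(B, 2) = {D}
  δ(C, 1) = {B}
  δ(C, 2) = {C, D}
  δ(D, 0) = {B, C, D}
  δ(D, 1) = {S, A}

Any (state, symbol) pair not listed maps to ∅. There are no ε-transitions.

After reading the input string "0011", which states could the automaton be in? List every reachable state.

{B}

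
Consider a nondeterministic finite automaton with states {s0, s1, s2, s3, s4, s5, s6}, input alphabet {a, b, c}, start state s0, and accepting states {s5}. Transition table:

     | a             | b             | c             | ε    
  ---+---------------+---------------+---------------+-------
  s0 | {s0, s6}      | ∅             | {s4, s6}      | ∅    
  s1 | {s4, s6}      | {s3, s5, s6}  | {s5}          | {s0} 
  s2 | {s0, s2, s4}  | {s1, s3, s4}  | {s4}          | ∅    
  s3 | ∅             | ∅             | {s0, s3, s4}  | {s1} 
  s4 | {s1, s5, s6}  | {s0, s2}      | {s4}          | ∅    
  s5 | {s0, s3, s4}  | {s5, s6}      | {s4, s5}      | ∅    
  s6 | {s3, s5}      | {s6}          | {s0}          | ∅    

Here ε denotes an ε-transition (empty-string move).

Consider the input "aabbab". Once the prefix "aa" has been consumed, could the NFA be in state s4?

Start in {s0}.
Read 'a': {s0} → {s0, s6}.
Read 'a': {s0, s6} → {s0, s1, s3, s5, s6}.
State s4 is not in {s0, s1, s3, s5, s6}.

No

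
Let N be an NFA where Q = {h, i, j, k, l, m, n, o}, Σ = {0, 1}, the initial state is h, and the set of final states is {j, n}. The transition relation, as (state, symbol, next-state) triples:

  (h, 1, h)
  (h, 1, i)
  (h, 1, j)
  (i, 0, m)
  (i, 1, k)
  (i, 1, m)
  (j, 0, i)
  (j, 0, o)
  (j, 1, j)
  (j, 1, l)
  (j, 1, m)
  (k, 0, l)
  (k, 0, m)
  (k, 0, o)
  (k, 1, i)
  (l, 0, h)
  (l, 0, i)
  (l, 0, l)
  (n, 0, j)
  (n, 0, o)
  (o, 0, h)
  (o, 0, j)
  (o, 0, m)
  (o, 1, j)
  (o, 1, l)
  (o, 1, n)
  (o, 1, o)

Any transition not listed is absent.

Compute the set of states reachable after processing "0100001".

∅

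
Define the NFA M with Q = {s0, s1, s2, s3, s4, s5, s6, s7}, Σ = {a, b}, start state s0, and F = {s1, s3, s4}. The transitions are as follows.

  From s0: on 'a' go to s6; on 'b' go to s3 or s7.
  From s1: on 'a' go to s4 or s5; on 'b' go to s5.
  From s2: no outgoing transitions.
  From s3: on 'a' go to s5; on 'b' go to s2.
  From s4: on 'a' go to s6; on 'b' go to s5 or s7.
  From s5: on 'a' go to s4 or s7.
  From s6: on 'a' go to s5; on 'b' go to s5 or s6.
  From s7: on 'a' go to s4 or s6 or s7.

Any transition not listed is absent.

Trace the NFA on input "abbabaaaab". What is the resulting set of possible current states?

{s5, s6, s7}

Start in {s0}.
Read 'a': s0→{s6}; now {s6}.
Read 'b': s6→{s5, s6}; now {s5, s6}.
Read 'b': s5→∅, s6→{s5, s6}; now {s5, s6}.
Read 'a': s5→{s4, s7}, s6→{s5}; now {s4, s5, s7}.
Read 'b': s4→{s5, s7}, s5→∅, s7→∅; now {s5, s7}.
Read 'a': s5→{s4, s7}, s7→{s4, s6, s7}; now {s4, s6, s7}.
Read 'a': s4→{s6}, s6→{s5}, s7→{s4, s6, s7}; now {s4, s5, s6, s7}.
Read 'a': s4→{s6}, s5→{s4, s7}, s6→{s5}, s7→{s4, s6, s7}; now {s4, s5, s6, s7}.
Read 'a': s4→{s6}, s5→{s4, s7}, s6→{s5}, s7→{s4, s6, s7}; now {s4, s5, s6, s7}.
Read 'b': s4→{s5, s7}, s5→∅, s6→{s5, s6}, s7→∅; now {s5, s6, s7}.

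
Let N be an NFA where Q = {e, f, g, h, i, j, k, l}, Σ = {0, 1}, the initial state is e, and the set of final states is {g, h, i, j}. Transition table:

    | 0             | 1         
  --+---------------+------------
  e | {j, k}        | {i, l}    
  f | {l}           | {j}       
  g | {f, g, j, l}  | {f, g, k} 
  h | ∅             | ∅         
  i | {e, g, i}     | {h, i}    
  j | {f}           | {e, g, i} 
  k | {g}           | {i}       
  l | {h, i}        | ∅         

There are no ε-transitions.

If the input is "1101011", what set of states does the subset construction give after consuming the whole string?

Start in {e}.
Read '1': {e} → {i, l}.
Read '1': {i, l} → {h, i}.
Read '0': {h, i} → {e, g, i}.
Read '1': {e, g, i} → {f, g, h, i, k, l}.
Read '0': {f, g, h, i, k, l} → {e, f, g, h, i, j, l}.
Read '1': {e, f, g, h, i, j, l} → {e, f, g, h, i, j, k, l}.
Read '1': {e, f, g, h, i, j, k, l} → {e, f, g, h, i, j, k, l}.

{e, f, g, h, i, j, k, l}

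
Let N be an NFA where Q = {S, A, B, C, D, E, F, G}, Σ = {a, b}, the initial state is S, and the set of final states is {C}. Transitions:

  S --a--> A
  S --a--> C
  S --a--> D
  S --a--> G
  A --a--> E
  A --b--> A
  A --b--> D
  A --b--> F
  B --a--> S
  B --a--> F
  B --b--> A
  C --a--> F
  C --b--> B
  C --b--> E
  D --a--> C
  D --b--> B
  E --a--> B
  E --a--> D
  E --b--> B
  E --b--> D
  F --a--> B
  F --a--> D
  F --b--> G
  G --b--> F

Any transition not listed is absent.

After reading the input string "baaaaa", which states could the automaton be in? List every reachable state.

Start in {S}.
Read 'b': S→∅; now ∅.
The set is empty and remains empty for the remaining 5 symbols.

∅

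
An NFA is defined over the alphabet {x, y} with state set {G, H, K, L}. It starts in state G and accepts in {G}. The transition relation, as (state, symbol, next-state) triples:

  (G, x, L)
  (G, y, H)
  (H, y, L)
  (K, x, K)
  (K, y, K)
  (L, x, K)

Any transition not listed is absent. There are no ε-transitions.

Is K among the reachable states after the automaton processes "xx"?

Yes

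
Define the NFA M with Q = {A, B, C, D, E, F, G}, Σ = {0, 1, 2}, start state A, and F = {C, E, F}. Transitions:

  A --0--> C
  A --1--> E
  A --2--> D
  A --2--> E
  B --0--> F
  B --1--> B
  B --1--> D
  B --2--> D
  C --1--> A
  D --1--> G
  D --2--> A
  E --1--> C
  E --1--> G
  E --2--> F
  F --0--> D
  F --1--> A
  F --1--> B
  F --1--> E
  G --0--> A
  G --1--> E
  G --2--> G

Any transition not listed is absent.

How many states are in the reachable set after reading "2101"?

1

Start in {A}.
Read '2': A→{D, E}; now {D, E}.
Read '1': D→{G}, E→{C, G}; now {C, G}.
Read '0': C→∅, G→{A}; now {A}.
Read '1': A→{E}; now {E}.
That set has 1 state.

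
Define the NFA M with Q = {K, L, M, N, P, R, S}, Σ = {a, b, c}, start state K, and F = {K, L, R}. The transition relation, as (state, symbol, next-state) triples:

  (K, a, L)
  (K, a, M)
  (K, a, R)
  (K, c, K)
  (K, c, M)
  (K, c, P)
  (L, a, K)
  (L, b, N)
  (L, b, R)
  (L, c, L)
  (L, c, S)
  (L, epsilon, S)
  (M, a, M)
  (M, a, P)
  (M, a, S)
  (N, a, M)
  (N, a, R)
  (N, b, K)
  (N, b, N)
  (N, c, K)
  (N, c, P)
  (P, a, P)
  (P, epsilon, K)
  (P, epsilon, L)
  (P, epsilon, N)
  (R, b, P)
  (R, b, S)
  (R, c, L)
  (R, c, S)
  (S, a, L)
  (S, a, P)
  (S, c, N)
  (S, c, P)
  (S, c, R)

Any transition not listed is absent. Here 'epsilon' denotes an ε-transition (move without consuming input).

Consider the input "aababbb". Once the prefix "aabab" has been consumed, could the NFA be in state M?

No

Start in {K}.
Read 'a': {K} → {L, M, R, S}.
Read 'a': {L, M, R, S} → {K, L, M, N, P, S}.
Read 'b': {K, L, M, N, P, S} → {K, N, R}.
Read 'a': {K, N, R} → {L, M, R, S}.
Read 'b': {L, M, R, S} → {K, L, N, P, R, S}.
State M is not in {K, L, N, P, R, S}.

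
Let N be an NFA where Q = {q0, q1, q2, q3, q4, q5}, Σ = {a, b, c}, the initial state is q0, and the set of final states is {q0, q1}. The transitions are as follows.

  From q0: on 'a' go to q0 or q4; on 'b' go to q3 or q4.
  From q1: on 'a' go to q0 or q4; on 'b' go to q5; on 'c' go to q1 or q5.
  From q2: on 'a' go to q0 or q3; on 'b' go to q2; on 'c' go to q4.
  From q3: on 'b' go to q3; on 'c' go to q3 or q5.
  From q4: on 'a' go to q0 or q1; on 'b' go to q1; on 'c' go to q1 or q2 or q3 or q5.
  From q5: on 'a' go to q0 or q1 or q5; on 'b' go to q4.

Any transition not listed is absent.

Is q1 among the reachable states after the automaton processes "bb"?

Yes

Start in {q0}.
Read 'b': {q0} → {q3, q4}.
Read 'b': {q3, q4} → {q1, q3}.
State q1 is in {q1, q3}.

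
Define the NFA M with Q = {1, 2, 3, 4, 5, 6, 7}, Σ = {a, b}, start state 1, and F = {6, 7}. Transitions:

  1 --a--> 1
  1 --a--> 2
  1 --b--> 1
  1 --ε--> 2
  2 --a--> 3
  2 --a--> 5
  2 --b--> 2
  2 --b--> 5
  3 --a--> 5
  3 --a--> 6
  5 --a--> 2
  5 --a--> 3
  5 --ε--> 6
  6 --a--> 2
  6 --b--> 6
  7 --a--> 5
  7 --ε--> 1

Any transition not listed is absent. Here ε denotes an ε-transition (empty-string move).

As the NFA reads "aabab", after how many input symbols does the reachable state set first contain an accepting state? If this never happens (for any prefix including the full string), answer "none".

Start: ε-closure({1}) = {1, 2}.
Read 'a': {1, 2} → {1, 2, 3, 5, 6}.
None of the earlier sets intersect F, but {1, 2, 3, 5, 6} does.

1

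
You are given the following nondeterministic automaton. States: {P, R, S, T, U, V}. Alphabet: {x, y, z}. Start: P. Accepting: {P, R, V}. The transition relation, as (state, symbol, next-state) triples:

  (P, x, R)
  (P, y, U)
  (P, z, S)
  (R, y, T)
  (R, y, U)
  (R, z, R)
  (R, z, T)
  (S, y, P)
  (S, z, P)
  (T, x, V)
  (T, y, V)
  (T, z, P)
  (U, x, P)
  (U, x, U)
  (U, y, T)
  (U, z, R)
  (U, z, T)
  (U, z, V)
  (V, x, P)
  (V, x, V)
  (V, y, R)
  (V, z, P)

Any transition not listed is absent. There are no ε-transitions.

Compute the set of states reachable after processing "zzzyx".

Start in {P}.
Read 'z': P→{S}; now {S}.
Read 'z': S→{P}; now {P}.
Read 'z': P→{S}; now {S}.
Read 'y': S→{P}; now {P}.
Read 'x': P→{R}; now {R}.

{R}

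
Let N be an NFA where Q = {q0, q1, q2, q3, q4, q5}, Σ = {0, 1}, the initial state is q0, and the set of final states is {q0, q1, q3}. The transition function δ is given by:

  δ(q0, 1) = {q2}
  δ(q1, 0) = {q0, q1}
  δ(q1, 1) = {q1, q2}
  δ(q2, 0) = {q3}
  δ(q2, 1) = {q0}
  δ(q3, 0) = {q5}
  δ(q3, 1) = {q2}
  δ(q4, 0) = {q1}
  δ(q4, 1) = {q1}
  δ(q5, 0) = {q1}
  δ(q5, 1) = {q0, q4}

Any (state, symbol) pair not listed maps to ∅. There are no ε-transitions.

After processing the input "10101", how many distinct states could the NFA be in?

Start in {q0}.
Read '1': q0→{q2}; now {q2}.
Read '0': q2→{q3}; now {q3}.
Read '1': q3→{q2}; now {q2}.
Read '0': q2→{q3}; now {q3}.
Read '1': q3→{q2}; now {q2}.
That set has 1 state.

1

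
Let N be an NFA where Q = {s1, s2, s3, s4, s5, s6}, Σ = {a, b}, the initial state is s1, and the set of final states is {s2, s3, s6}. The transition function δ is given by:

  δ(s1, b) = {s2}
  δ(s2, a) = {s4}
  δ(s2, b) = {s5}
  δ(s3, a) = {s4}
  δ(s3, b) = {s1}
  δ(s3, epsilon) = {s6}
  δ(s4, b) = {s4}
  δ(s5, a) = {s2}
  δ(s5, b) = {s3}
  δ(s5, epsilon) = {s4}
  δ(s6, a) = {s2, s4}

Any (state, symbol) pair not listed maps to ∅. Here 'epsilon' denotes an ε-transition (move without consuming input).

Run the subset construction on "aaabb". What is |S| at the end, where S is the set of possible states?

Start in {s1}.
Read 'a': s1→∅; now ∅.
The set is empty and remains empty for the remaining 4 symbols.
That set has 0 states.

0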